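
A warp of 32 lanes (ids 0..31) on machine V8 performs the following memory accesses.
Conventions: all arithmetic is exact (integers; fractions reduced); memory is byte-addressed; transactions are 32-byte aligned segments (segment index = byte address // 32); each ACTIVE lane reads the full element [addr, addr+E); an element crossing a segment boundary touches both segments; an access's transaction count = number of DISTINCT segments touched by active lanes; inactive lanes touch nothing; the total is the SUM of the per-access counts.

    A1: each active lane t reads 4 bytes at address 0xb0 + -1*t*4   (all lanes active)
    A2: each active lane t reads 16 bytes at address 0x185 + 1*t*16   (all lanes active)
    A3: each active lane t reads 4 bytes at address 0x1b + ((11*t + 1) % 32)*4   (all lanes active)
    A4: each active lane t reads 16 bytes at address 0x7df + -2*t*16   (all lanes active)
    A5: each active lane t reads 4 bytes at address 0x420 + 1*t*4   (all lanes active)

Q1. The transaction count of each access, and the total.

A1: 5 transactions
A2: 17 transactions
A3: 5 transactions
A4: 33 transactions
A5: 4 transactions

Answer: 5,17,5,33,4; total 64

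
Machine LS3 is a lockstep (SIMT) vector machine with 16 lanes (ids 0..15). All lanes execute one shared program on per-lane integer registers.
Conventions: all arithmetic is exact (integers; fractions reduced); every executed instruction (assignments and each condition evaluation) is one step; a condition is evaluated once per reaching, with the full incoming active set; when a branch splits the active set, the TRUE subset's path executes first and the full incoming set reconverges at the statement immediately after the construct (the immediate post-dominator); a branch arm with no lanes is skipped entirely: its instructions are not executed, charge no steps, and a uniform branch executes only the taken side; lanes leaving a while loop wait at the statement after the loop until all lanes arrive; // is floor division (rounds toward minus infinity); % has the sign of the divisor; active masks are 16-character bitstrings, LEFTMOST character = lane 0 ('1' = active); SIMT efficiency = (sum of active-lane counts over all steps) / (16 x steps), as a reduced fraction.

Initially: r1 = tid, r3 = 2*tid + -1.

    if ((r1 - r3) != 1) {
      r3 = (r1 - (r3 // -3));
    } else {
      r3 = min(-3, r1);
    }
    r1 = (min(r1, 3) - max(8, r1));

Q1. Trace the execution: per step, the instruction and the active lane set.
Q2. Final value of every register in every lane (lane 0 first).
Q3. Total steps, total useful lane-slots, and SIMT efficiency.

step 0: eval ((r1 - r3) != 1)        1111111111111111
step 1: r3 <- (r1 - (r3 // -3))      0111111111111111
step 2: r3 <- min(-3, r1)            1000000000000000
step 3: r1 <- (min(r1, 3) - max(8, r1)) 1111111111111111

Answer: 4 steps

r1: -8,-7,-6,-5,-5,-5,-5,-5,-5,-6,-7,-8,-9,-10,-11,-12
r3: -3,2,3,5,7,8,10,12,13,15,17,18,20,22,23,25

steps = 4; useful = 48; efficiency = 48/64 = 3/4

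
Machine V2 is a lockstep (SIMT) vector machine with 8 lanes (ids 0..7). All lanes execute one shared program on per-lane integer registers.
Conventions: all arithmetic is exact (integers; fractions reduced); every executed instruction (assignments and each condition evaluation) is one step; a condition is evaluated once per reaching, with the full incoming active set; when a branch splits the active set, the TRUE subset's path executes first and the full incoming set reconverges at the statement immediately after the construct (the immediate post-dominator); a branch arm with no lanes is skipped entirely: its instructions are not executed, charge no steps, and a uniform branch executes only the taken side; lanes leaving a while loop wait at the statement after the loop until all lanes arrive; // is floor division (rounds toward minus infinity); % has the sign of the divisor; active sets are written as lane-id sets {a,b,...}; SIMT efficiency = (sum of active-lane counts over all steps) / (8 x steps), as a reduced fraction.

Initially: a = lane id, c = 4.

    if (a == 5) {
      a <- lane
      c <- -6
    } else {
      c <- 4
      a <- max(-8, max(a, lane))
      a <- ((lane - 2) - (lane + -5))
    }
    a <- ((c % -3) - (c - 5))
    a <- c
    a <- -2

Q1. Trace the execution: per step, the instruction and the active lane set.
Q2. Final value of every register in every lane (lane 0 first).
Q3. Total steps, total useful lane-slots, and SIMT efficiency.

step 0: eval (a == 5)                {0,1,2,3,4,5,6,7}
step 1: a <- lane                    {5}
step 2: c <- -6                      {5}
step 3: c <- 4                       {0,1,2,3,4,6,7}
step 4: a <- max(-8, max(a, lane))   {0,1,2,3,4,6,7}
step 5: a <- ((lane - 2) - (lane + -5)) {0,1,2,3,4,6,7}
step 6: a <- ((c % -3) - (c - 5))    {0,1,2,3,4,5,6,7}
step 7: a <- c                       {0,1,2,3,4,5,6,7}
step 8: a <- -2                      {0,1,2,3,4,5,6,7}

Answer: 9 steps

a: -2,-2,-2,-2,-2,-2,-2,-2
c: 4,4,4,4,4,-6,4,4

steps = 9; useful = 55; efficiency = 55/72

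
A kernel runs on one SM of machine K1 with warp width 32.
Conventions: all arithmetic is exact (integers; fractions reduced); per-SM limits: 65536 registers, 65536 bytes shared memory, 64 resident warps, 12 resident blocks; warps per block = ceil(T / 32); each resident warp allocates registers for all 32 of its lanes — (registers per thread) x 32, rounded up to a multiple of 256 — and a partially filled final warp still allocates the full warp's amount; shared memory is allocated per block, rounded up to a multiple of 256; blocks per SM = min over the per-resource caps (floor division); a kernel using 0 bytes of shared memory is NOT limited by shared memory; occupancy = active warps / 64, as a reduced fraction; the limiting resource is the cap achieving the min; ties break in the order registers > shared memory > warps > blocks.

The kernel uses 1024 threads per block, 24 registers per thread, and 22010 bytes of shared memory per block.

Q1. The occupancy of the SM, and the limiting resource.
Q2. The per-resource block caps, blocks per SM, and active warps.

Answer: occupancy 1, limited by registers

registers: 2 blocks
shared memory: 2 blocks
warps: 2 blocks
blocks: 12 blocks

Answer: 2 blocks, 64 active warps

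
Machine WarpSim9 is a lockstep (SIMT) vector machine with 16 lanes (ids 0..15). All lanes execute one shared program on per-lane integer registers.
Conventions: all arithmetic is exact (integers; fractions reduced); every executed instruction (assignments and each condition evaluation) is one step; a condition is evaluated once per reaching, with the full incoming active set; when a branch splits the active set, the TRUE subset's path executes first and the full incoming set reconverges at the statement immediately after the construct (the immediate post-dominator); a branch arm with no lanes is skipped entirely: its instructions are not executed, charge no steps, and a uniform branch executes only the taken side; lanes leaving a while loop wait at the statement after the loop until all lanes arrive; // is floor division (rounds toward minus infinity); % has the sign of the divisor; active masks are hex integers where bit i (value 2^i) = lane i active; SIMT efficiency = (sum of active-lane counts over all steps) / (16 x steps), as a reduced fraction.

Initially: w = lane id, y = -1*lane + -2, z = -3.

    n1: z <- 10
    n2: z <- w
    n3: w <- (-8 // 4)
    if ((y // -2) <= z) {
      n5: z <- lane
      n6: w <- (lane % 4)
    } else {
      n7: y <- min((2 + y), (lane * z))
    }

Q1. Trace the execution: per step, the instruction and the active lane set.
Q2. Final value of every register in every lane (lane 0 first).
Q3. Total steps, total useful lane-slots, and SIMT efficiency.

step 0: z <- 10                      0xffff
step 1: z <- w                       0xffff
step 2: w <- (-8 // 4)               0xffff
step 3: eval ((y // -2) <= z)        0xffff
step 4: z <- lane                    0xfffe
step 5: w <- (lane % 4)              0xfffe
step 6: y <- min((2 + y), (lane * z)) 0x0001

Answer: 7 steps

w: -2,1,2,3,0,1,2,3,0,1,2,3,0,1,2,3
y: 0,-3,-4,-5,-6,-7,-8,-9,-10,-11,-12,-13,-14,-15,-16,-17
z: 0,1,2,3,4,5,6,7,8,9,10,11,12,13,14,15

steps = 7; useful = 95; efficiency = 95/112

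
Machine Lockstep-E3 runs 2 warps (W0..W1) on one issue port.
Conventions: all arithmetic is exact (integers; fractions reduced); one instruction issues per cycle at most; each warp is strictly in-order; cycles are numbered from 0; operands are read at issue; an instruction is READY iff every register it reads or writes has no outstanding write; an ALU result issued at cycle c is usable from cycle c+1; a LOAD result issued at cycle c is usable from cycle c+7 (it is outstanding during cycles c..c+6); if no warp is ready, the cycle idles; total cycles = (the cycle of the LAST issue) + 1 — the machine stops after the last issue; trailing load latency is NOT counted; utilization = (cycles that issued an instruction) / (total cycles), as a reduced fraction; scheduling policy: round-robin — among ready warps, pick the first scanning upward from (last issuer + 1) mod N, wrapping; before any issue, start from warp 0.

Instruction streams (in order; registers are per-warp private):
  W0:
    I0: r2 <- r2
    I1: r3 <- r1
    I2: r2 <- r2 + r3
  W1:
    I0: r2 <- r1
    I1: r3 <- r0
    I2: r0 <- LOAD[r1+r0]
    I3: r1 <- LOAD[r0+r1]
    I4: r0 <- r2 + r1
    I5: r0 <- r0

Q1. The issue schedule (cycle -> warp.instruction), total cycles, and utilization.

cycle 0: W0.I0
cycle 1: W1.I0
cycle 2: W0.I1
cycle 3: W1.I1
cycle 4: W0.I2
cycle 5: W1.I2
cycle 6: idle
cycle 7: idle
cycle 8: idle
cycle 9: idle
cycle 10: idle
cycle 11: idle
cycle 12: W1.I3
cycle 13: idle
cycle 14: idle
cycle 15: idle
cycle 16: idle
cycle 17: idle
cycle 18: idle
cycle 19: W1.I4
cycle 20: W1.I5

Answer: 21 cycles, utilization 3/7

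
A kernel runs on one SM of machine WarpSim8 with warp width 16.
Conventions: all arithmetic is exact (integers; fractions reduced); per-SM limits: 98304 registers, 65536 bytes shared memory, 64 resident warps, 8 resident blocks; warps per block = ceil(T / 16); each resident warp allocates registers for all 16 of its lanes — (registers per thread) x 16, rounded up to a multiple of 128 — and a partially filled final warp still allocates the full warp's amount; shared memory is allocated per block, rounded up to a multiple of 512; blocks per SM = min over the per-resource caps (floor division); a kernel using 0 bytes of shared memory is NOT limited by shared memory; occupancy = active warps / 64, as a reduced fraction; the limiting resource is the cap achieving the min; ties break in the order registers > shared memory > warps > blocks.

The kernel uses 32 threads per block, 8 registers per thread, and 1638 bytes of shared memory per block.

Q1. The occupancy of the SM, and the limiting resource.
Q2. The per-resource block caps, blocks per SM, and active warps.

Answer: occupancy 1/4, limited by blocks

registers: 384 blocks
shared memory: 32 blocks
warps: 32 blocks
blocks: 8 blocks

Answer: 8 blocks, 16 active warps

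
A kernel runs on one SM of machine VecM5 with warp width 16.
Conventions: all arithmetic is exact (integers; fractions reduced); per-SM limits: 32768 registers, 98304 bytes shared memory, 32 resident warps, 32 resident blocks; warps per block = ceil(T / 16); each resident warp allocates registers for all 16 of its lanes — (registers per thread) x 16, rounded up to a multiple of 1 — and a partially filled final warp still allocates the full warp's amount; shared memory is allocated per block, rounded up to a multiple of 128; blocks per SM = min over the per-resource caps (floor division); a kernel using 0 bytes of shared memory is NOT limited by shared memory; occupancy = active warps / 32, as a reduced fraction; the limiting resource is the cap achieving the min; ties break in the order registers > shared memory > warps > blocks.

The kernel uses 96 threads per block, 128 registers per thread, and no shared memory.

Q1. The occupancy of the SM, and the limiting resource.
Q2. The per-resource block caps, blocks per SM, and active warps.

Answer: occupancy 3/8, limited by registers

registers: 2 blocks
shared memory: no limit (kernel uses none)
warps: 5 blocks
blocks: 32 blocks

Answer: 2 blocks, 12 active warps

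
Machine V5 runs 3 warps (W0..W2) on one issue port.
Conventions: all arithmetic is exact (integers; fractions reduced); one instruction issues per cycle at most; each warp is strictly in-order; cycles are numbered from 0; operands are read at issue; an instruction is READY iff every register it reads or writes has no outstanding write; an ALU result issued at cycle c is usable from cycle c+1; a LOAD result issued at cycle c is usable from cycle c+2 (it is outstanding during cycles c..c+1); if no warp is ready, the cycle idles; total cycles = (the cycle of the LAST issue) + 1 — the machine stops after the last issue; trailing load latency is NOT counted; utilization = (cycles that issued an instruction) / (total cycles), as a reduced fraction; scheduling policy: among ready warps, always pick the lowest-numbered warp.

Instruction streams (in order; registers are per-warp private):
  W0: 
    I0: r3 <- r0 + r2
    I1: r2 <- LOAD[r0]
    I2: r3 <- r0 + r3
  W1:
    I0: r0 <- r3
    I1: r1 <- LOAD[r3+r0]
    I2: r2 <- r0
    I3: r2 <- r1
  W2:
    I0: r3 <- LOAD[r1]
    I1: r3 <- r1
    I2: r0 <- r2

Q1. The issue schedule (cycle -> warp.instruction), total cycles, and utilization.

cycle 0: W0.I0
cycle 1: W0.I1
cycle 2: W0.I2
cycle 3: W1.I0
cycle 4: W1.I1
cycle 5: W1.I2
cycle 6: W1.I3
cycle 7: W2.I0
cycle 8: idle
cycle 9: W2.I1
cycle 10: W2.I2

Answer: 11 cycles, utilization 10/11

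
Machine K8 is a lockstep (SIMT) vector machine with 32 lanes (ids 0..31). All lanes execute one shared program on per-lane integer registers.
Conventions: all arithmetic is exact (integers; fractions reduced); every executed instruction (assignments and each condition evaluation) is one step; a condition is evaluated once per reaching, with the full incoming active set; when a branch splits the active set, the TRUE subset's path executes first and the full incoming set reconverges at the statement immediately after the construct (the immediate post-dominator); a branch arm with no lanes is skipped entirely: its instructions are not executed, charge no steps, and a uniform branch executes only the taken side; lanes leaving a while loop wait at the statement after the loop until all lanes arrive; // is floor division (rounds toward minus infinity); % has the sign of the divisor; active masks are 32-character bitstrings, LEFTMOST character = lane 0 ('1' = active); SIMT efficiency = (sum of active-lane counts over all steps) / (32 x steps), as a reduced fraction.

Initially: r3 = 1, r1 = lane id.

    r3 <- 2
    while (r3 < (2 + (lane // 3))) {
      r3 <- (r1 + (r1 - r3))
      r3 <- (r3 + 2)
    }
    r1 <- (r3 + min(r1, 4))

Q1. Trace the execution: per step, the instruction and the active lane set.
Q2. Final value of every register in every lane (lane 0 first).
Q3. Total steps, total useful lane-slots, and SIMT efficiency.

step 0: r3 <- 2                      11111111111111111111111111111111
step 1: eval (r3 < (2 + (lane // 3))) 11111111111111111111111111111111
step 2: r3 <- (r1 + (r1 - r3))       00011111111111111111111111111111
step 3: r3 <- (r3 + 2)               00011111111111111111111111111111
step 4: eval (r3 < (2 + (lane // 3))) 00011111111111111111111111111111
step 5: r1 <- (r3 + min(r1, 4))      11111111111111111111111111111111

Answer: 6 steps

r3: 2,2,2,6,8,10,12,14,16,18,20,22,24,26,28,30,32,34,36,38,40,42,44,46,48,50,52,54,56,58,60,62
r1: 2,3,4,9,12,14,16,18,20,22,24,26,28,30,32,34,36,38,40,42,44,46,48,50,52,54,56,58,60,62,64,66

steps = 6; useful = 183; efficiency = 183/192 = 61/64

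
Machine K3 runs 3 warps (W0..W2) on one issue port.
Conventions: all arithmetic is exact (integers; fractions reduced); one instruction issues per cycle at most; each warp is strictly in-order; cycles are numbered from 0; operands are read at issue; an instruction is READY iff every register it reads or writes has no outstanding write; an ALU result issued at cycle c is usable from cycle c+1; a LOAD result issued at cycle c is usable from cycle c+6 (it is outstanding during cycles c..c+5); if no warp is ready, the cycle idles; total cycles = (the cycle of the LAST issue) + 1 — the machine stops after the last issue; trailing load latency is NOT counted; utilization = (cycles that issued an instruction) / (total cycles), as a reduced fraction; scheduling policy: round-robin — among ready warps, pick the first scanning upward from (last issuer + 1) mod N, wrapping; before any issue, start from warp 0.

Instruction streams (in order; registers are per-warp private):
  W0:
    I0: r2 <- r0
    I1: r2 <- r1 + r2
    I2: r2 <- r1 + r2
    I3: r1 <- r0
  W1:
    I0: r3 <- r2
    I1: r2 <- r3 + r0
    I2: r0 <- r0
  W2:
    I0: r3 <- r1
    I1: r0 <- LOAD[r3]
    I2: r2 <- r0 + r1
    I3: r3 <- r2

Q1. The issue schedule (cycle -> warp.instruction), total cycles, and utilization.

cycle 0: W0.I0
cycle 1: W1.I0
cycle 2: W2.I0
cycle 3: W0.I1
cycle 4: W1.I1
cycle 5: W2.I1
cycle 6: W0.I2
cycle 7: W1.I2
cycle 8: W0.I3
cycle 9: idle
cycle 10: idle
cycle 11: W2.I2
cycle 12: W2.I3

Answer: 13 cycles, utilization 11/13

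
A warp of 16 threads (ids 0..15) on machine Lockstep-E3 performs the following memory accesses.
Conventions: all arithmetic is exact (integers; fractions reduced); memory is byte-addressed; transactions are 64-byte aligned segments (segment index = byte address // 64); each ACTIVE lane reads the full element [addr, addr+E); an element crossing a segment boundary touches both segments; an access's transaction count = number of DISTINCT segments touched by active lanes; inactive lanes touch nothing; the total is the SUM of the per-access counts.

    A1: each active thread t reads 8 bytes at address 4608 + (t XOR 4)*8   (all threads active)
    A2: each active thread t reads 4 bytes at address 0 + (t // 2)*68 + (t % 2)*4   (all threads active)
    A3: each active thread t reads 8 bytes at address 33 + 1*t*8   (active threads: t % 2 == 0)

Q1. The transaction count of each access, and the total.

A1: 2 transactions
A2: 8 transactions
A3: 3 transactions

Answer: 2,8,3; total 13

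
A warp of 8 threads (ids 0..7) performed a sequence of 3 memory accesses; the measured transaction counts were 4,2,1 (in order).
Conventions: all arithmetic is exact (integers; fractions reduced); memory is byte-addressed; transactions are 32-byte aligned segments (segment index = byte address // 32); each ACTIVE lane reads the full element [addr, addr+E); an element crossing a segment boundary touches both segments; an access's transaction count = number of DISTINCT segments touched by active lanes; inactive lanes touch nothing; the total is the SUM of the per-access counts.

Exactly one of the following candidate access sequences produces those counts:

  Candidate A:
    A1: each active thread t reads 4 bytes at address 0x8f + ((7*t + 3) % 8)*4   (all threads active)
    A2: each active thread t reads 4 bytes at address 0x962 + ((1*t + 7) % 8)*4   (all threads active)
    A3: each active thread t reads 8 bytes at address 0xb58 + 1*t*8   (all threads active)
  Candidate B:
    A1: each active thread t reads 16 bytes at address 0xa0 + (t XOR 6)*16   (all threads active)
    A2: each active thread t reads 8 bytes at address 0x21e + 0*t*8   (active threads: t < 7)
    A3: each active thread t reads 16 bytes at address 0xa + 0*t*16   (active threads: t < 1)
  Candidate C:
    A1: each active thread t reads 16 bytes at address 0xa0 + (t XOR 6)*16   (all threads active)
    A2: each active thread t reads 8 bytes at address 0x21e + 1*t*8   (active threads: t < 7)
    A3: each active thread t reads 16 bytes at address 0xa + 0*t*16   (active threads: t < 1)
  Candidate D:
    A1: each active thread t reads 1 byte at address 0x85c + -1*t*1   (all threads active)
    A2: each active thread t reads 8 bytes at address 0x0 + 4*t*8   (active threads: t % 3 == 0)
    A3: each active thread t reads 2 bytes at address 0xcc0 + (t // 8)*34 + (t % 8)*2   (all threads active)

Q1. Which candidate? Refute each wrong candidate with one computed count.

A: A1 gives 2 transactions, not 4
C: A2 gives 3 transactions, not 2
D: A1 gives 1 transaction, not 4
B: all counts match (4,2,1)

Answer: B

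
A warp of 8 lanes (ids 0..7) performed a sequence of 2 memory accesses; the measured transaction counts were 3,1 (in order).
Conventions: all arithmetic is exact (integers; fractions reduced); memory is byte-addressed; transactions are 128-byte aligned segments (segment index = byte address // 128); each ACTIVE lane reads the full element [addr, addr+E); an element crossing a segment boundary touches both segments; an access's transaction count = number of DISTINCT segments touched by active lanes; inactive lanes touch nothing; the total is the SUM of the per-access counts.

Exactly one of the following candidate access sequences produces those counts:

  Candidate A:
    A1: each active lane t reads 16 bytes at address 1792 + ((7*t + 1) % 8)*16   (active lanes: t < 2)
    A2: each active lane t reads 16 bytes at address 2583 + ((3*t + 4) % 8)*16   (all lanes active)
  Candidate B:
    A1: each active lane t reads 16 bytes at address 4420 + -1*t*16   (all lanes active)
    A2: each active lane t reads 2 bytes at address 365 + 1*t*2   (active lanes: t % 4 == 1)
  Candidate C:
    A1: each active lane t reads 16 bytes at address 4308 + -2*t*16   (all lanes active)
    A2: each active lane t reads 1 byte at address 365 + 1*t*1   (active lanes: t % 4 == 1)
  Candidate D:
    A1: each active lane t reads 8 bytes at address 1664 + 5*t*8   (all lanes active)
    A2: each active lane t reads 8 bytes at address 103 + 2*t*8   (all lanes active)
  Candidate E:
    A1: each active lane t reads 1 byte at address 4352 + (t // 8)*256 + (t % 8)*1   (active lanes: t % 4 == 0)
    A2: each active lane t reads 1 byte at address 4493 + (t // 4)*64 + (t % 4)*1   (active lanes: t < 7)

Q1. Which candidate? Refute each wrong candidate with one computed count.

A: A1 gives 1 transaction, not 3
B: A1 gives 2 transactions, not 3
D: A2 gives 2 transactions, not 1
E: A1 gives 1 transaction, not 3
C: all counts match (3,1)

Answer: C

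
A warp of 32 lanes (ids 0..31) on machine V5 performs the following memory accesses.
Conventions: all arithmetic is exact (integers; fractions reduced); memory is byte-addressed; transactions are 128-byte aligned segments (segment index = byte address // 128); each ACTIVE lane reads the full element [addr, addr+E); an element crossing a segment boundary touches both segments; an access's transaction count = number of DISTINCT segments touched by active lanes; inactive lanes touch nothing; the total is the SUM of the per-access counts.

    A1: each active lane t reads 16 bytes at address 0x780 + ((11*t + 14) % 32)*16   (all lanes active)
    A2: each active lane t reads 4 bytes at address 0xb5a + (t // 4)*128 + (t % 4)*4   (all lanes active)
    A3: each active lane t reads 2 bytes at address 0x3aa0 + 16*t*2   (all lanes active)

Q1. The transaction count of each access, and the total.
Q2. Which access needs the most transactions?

A1: 4 transactions
A2: 8 transactions
A3: 9 transactions

Answer: 4,8,9; total 21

Answer: A3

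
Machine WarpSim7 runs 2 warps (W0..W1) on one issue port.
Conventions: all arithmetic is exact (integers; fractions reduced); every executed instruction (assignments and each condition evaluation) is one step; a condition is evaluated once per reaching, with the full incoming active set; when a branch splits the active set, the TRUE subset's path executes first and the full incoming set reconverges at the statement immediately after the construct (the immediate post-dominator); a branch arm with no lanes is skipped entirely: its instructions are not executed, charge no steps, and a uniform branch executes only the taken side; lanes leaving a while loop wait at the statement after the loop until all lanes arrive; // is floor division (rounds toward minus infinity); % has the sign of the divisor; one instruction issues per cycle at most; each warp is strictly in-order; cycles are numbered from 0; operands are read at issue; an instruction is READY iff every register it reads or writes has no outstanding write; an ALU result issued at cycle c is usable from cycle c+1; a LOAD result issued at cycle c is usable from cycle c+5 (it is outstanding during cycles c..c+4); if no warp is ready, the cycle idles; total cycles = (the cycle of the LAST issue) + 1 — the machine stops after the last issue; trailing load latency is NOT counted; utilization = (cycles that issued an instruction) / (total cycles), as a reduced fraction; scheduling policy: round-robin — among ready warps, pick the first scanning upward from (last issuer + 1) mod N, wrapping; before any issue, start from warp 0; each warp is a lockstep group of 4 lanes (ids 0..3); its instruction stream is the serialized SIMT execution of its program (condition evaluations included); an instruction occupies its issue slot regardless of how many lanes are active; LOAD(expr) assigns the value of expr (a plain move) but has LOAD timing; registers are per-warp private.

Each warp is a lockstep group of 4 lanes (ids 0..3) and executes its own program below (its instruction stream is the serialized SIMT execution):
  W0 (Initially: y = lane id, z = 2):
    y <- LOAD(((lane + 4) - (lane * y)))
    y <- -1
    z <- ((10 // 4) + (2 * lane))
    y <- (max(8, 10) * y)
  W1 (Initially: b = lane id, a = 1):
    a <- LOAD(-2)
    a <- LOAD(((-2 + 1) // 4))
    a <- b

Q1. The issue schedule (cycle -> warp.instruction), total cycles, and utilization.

cycle 0: W0.I0
cycle 1: W1.I0
cycle 2: idle
cycle 3: idle
cycle 4: idle
cycle 5: W0.I1
cycle 6: W1.I1
cycle 7: W0.I2
cycle 8: W0.I3
cycle 9: idle
cycle 10: idle
cycle 11: W1.I2

Answer: 12 cycles, utilization 7/12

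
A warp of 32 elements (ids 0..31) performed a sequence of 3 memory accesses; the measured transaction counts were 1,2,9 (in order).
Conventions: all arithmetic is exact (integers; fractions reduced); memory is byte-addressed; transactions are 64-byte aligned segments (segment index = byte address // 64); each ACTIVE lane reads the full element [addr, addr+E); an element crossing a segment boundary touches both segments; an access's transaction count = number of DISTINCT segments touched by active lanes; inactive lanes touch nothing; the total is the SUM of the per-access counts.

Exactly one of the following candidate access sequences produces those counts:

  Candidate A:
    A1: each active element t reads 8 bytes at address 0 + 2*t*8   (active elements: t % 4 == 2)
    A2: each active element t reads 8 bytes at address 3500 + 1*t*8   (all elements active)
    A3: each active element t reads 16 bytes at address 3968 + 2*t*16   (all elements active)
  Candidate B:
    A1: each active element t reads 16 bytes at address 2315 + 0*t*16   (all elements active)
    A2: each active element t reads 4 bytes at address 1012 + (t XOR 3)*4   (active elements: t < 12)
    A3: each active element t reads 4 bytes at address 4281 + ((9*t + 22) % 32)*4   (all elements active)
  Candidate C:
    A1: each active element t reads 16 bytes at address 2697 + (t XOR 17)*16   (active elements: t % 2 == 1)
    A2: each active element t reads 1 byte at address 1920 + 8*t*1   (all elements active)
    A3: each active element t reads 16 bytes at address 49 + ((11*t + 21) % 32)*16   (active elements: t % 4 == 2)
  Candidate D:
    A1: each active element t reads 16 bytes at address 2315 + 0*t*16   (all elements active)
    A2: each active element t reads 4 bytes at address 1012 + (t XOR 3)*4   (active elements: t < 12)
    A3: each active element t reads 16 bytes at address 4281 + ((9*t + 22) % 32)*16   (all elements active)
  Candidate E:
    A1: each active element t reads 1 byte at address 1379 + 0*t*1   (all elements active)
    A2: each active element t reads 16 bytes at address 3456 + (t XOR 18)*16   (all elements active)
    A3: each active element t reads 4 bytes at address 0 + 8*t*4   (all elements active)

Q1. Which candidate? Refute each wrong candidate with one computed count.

A: A1 gives 8 transactions, not 1
B: A3 gives 3 transactions, not 9
C: A1 gives 8 transactions, not 1
E: A2 gives 8 transactions, not 2
D: all counts match (1,2,9)

Answer: D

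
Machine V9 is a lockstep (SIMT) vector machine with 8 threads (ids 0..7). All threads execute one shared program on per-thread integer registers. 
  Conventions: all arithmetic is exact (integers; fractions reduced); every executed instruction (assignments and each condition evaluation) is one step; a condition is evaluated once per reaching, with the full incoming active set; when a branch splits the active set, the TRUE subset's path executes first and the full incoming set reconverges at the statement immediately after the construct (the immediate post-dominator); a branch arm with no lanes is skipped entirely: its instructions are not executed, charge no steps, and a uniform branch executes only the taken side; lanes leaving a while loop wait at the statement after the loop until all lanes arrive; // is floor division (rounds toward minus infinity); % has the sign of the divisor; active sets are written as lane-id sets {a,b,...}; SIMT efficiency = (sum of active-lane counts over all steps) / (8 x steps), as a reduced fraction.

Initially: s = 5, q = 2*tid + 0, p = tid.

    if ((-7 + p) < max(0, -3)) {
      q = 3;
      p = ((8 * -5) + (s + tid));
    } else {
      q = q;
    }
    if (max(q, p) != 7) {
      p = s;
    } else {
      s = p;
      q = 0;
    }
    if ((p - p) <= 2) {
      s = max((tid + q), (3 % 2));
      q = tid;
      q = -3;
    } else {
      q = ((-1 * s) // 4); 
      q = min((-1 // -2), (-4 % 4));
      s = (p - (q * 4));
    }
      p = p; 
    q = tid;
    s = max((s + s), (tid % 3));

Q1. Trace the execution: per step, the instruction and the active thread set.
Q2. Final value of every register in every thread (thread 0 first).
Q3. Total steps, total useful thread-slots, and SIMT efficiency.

step 0: eval ((-7 + p) < max(0, -3)) {0,1,2,3,4,5,6,7}
step 1: q <- 3                       {0,1,2,3,4,5,6}
step 2: p <- ((8 * -5) + (s + tid))  {0,1,2,3,4,5,6}
step 3: q <- q                       {7}
step 4: eval (max(q, p) != 7)        {0,1,2,3,4,5,6,7}
step 5: p <- s                       {0,1,2,3,4,5,6,7}
step 6: eval ((p - p) <= 2)          {0,1,2,3,4,5,6,7}
step 7: s <- max((tid + q), (3 % 2)) {0,1,2,3,4,5,6,7}
step 8: q <- tid                     {0,1,2,3,4,5,6,7}
step 9: q <- -3                      {0,1,2,3,4,5,6,7}
step 10: p <- p                       {0,1,2,3,4,5,6,7}
step 11: q <- tid                     {0,1,2,3,4,5,6,7}
step 12: s <- max((s + s), (tid % 3)) {0,1,2,3,4,5,6,7}

Answer: 13 steps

s: 6,8,10,12,14,16,18,42
q: 0,1,2,3,4,5,6,7
p: 5,5,5,5,5,5,5,5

steps = 13; useful = 95; efficiency = 95/104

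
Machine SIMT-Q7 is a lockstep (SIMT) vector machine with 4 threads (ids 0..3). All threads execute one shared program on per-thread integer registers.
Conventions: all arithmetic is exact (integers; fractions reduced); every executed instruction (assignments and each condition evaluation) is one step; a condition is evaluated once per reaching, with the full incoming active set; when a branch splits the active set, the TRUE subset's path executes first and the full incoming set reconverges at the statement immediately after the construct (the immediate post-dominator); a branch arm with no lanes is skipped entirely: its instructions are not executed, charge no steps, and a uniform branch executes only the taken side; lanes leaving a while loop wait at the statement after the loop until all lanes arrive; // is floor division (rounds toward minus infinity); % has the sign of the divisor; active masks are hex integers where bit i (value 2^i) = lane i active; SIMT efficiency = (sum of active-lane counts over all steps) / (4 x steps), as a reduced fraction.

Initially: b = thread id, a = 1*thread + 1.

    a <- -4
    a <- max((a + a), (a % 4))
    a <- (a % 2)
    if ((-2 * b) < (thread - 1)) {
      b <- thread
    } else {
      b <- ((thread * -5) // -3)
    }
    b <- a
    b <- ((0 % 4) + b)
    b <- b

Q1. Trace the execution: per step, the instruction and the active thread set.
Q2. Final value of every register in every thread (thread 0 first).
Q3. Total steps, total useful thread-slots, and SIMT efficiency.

step 0: a <- -4                      0xf
step 1: a <- max((a + a), (a % 4))   0xf
step 2: a <- (a % 2)                 0xf
step 3: eval ((-2 * b) < (thread - 1)) 0xf
step 4: b <- thread                  0xe
step 5: b <- ((thread * -5) // -3)   0x1
step 6: b <- a                       0xf
step 7: b <- ((0 % 4) + b)           0xf
step 8: b <- b                       0xf

Answer: 9 steps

b: 0,0,0,0
a: 0,0,0,0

steps = 9; useful = 32; efficiency = 32/36 = 8/9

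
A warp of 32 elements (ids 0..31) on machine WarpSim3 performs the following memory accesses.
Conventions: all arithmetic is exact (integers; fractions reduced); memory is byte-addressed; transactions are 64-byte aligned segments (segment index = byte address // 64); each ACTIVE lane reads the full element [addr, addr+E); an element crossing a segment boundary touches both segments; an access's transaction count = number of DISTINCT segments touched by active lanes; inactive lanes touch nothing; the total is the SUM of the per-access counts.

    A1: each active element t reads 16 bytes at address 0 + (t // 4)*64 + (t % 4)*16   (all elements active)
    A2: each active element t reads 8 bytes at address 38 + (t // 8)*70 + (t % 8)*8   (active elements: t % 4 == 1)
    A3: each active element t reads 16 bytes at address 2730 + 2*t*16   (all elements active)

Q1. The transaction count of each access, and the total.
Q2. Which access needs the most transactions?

A1: 8 transactions
A2: 5 transactions
A3: 17 transactions

Answer: 8,5,17; total 30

Answer: A3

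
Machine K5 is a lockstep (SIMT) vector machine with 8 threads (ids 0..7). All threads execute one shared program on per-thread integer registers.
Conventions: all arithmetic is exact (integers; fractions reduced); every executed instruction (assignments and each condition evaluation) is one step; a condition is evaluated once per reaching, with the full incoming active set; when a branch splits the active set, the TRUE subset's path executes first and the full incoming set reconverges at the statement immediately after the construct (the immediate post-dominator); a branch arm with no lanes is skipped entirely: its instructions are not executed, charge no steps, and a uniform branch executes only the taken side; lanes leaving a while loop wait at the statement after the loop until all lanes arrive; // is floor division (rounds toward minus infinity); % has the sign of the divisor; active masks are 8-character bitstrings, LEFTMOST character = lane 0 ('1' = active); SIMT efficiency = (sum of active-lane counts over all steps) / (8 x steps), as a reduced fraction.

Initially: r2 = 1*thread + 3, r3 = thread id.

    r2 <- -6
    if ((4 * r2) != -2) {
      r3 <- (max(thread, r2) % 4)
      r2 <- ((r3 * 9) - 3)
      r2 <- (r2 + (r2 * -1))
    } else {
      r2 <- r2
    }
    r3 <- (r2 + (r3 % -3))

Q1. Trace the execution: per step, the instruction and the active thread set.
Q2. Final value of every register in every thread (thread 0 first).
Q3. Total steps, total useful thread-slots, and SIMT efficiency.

step 0: r2 <- -6                     11111111
step 1: eval ((4 * r2) != -2)        11111111
step 2: r3 <- (max(thread, r2) % 4)  11111111
step 3: r2 <- ((r3 * 9) - 3)         11111111
step 4: r2 <- (r2 + (r2 * -1))       11111111
step 5: r3 <- (r2 + (r3 % -3))       11111111

Answer: 6 steps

r2: 0,0,0,0,0,0,0,0
r3: 0,-2,-1,0,0,-2,-1,0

steps = 6; useful = 48; efficiency = 48/48 = 1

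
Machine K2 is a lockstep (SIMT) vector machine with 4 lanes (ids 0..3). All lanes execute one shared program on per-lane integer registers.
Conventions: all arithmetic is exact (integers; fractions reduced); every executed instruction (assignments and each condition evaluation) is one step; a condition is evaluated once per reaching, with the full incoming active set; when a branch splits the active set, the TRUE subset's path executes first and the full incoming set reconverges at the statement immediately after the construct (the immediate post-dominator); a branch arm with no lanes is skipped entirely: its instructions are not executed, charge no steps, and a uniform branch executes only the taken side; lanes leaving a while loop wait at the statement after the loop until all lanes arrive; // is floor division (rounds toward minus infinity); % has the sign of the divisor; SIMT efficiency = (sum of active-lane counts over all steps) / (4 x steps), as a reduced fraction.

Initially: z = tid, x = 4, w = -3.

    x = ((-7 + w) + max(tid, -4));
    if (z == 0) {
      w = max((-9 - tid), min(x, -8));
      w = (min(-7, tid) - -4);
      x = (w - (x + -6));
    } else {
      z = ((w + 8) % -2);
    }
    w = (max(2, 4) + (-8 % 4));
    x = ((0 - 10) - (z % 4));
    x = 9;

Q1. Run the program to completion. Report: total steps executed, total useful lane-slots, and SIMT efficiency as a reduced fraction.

Answer: 9 steps, 26 useful, 13/18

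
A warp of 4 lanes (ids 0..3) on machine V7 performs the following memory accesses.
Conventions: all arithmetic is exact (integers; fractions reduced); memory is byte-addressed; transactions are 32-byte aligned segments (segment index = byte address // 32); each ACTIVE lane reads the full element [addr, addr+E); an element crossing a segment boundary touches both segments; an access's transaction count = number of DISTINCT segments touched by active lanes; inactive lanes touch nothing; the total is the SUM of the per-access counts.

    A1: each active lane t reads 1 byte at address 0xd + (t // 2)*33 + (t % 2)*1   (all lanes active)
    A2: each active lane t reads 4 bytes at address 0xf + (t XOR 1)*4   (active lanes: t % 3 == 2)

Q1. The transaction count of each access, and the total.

A1: 2 transactions
A2: 1 transaction

Answer: 2,1; total 3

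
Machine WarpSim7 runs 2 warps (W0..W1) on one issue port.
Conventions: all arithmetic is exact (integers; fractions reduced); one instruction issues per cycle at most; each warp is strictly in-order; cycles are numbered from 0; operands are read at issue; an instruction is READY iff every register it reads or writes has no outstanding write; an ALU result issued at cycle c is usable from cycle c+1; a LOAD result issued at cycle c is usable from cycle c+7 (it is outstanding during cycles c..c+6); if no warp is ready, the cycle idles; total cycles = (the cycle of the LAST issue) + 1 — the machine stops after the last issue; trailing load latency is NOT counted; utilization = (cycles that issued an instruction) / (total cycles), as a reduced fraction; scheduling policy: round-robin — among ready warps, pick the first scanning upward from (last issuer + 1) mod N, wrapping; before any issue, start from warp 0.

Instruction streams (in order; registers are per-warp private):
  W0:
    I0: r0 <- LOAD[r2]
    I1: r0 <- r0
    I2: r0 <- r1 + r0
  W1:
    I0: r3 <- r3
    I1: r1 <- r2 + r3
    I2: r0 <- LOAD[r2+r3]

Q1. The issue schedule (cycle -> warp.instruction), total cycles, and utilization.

cycle 0: W0.I0
cycle 1: W1.I0
cycle 2: W1.I1
cycle 3: W1.I2
cycle 4: idle
cycle 5: idle
cycle 6: idle
cycle 7: W0.I1
cycle 8: W0.I2

Answer: 9 cycles, utilization 2/3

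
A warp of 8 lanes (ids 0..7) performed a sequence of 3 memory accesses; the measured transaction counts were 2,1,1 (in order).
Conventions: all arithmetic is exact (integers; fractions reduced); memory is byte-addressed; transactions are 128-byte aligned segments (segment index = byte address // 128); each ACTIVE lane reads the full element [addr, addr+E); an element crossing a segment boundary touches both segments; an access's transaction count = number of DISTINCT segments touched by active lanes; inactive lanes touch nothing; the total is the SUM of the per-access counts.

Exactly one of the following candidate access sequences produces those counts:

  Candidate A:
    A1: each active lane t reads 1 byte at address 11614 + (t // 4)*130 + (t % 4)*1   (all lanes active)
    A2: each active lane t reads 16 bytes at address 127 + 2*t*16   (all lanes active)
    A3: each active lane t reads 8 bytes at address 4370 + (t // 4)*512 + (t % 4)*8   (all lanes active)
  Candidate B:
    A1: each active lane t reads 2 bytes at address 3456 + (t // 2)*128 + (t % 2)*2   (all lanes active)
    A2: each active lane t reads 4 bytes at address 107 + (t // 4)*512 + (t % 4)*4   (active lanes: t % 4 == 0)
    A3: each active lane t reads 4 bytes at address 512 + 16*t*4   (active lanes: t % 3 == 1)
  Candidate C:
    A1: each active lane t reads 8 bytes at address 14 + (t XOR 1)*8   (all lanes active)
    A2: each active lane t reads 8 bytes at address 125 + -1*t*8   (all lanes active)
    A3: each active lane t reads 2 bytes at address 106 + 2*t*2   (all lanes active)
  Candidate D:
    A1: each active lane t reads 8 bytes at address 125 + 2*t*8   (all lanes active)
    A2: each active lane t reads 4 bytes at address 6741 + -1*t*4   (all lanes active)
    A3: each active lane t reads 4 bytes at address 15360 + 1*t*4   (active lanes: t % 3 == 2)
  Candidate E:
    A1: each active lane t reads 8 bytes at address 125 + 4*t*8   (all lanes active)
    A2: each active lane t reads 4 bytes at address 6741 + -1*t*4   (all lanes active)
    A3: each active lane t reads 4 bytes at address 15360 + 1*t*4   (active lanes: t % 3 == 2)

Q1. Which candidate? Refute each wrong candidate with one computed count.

A: A2 gives 3 transactions, not 1
B: A1 gives 4 transactions, not 2
C: A1 gives 1 transaction, not 2
E: A1 gives 3 transactions, not 2
D: all counts match (2,1,1)

Answer: D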